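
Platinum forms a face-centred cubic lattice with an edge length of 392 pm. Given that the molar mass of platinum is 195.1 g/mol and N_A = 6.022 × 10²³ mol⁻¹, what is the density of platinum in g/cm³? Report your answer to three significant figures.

21.5 g/cm³

An FCC unit cell contains Z = 4 atoms.
Cell volume: a³ = (392 pm)³ = (3.920 × 10^-8 cm)³ = 6.024 × 10^-23 cm³.
ρ = Z·M/(N_A·a³) = 4 × 195.1 / (6.022 × 10²³ × 6.024 × 10^-23) = 21.51 g/cm³.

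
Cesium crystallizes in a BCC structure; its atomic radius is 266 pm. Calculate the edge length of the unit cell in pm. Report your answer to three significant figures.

In a BCC lattice, atoms touch along the body diagonal, so √3·a = 4r.
a = 4r/√3 = 4 × 266 / 1.7321 = 614 pm.

614 pm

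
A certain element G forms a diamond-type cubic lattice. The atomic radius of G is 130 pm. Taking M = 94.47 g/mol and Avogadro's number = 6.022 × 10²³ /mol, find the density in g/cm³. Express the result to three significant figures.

5.80 g/cm³

In a diamond cubic lattice, nearest neighbors lie along the body diagonal with √3·a = 8r, giving a = 600.4 pm = 6.004 × 10^-8 cm.
With Z = 8, ρ = Z·M/(N_A·a³) = 8 × 94.47 / (6.022 × 10²³ × 2.165 × 10^-22) = 5.797 g/cm³.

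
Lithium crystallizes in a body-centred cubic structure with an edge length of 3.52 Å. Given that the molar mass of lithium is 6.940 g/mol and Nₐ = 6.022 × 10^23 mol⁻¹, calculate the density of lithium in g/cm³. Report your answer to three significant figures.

A BCC unit cell contains Z = 2 atoms.
Cell volume: a³ = (3.52 Å)³ = (3.520 × 10^-8 cm)³ = 4.361 × 10^-23 cm³.
ρ = Z·M/(N_A·a³) = 2 × 6.940 / (6.022 × 10²³ × 4.361 × 10^-23) = 0.5285 g/cm³.

0.528 g/cm³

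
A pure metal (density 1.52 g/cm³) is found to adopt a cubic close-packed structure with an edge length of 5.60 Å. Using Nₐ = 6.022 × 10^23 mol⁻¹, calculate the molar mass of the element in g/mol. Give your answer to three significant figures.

40.2 g/mol

An FCC cell has Z = 4 atoms; a = 5.600 × 10^-8 cm.
M = ρ·N_A·a³/Z = 1.52 × 6.022 × 10²³ × 1.756 × 10^-22 / 4 = 40.2 g/mol.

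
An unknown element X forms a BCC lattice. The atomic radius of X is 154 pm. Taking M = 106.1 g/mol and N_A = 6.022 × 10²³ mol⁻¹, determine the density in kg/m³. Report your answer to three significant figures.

7830 kg/m³

In a BCC lattice, atoms touch along the body diagonal, so √3·a = 4r, giving a = 355.6 pm = 3.556 × 10^-8 cm.
With Z = 2, ρ = Z·M/(N_A·a³) = 2 × 106.1 / (6.022 × 10²³ × 4.498 × 10^-23) = 7.833 g/cm³ = 7830 kg/m³.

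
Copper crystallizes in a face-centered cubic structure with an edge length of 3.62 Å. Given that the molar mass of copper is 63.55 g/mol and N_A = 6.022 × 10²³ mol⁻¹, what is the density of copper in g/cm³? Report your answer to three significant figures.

8.90 g/cm³

An FCC unit cell contains Z = 4 atoms.
Cell volume: a³ = (3.62 Å)³ = (3.620 × 10^-8 cm)³ = 4.744 × 10^-23 cm³.
ρ = Z·M/(N_A·a³) = 4 × 63.55 / (6.022 × 10²³ × 4.744 × 10^-23) = 8.898 g/cm³.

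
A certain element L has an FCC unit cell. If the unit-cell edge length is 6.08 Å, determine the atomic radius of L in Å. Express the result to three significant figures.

In an FCC lattice, atoms touch along the face diagonal, so √2·a = 4r.
r = √2·a/4 = 1.4142 × 6.08 / 4 = 2.15 Å.

2.15 Å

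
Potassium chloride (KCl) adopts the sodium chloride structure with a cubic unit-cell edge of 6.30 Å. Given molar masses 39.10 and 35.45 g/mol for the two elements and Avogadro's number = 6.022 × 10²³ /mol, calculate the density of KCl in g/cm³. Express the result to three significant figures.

The sodium chloride structure contains Z = 4 formula units per cell; M(KCl) = 39.10 + 35.45 = 74.55 g/mol.
a³ = (6.300 × 10^-8 cm)³ = 2.500 × 10^-22 cm³.
ρ = 4 × 74.55 / (6.022 × 10²³ × 2.500 × 10^-22) = 1.980 g/cm³.

1.98 g/cm³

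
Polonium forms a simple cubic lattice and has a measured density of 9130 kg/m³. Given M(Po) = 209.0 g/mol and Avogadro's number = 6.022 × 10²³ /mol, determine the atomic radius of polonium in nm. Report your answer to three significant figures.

For a simple cubic cell (Z = 1), a³ = Z·M/(N_A·ρ) = 1 × 209.0 / (6.022 × 10²³ × 9.130) = 3.801 × 10^-23 cm³, so a = 3.362 × 10^-8 cm = 0.3362 nm.
Atoms touch along the cell edge, so a = 2r, so r = 0.5000 × a = 0.168 nm.

0.168 nm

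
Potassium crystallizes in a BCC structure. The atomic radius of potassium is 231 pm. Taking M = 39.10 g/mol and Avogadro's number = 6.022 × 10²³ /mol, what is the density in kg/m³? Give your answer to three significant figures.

855 kg/m³

In a BCC lattice, atoms touch along the body diagonal, so √3·a = 4r, giving a = 533.5 pm = 5.335 × 10^-8 cm.
With Z = 2, ρ = Z·M/(N_A·a³) = 2 × 39.10 / (6.022 × 10²³ × 1.518 × 10^-22) = 0.8553 g/cm³ = 855 kg/m³.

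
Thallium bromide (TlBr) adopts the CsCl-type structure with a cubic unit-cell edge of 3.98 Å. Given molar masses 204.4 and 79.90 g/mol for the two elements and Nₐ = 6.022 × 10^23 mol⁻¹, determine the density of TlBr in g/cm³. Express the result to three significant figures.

The CsCl-type structure contains Z = 1 formula unit per cell; M(TlBr) = 204.4 + 79.90 = 284.3 g/mol.
a³ = (3.980 × 10^-8 cm)³ = 6.304 × 10^-23 cm³.
ρ = 1 × 284.3 / (6.022 × 10²³ × 6.304 × 10^-23) = 7.488 g/cm³.

7.49 g/cm³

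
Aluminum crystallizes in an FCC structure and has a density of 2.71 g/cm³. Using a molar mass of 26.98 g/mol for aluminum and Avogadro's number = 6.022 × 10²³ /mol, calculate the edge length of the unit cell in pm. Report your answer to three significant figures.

With Z = 4 atoms per FCC cell, a³ = Z·M/(N_A·ρ) = 4 × 26.98 / (6.022 × 10²³ × 2.710 g/cm³) = 6.613 × 10^-23 cm³.
a = (6.613 × 10^-23)^(1/3) = 4.044 × 10^-8 cm = 404 pm.

404 pm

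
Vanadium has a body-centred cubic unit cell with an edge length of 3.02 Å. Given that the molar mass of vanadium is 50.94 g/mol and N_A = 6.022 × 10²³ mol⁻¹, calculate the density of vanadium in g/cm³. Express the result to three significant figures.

A BCC unit cell contains Z = 2 atoms.
Cell volume: a³ = (3.02 Å)³ = (3.020 × 10^-8 cm)³ = 2.754 × 10^-23 cm³.
ρ = Z·M/(N_A·a³) = 2 × 50.94 / (6.022 × 10²³ × 2.754 × 10^-23) = 6.142 g/cm³.

6.14 g/cm³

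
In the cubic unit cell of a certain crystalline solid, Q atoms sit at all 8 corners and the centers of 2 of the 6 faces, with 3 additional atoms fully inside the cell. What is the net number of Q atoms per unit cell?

5

Corner atoms are shared by 8 cells (1/8 each), face atoms by 2 (1/2 each), interior atoms are unshared.
Net atoms = 8 × 1/8 + 2 × 1/2 + 3 = 1 + 1 + 3 = 5.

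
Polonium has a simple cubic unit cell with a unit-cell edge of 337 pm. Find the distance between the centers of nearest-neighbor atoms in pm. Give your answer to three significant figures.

In a simple cubic structure, atoms touch along the cell edge, so a = 2r; the nearest-neighbor distance equals 2r = 1.000·a.
d = 1.000 × 337 = 337 pm.

337 pm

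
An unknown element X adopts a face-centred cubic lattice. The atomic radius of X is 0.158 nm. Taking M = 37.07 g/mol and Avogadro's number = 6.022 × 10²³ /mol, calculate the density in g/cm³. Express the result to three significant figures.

2.76 g/cm³

In an FCC lattice, atoms touch along the face diagonal, so √2·a = 4r, giving a = 0.4469 nm = 4.469 × 10^-8 cm.
With Z = 4, ρ = Z·M/(N_A·a³) = 4 × 37.07 / (6.022 × 10²³ × 8.925 × 10^-23) = 2.759 g/cm³.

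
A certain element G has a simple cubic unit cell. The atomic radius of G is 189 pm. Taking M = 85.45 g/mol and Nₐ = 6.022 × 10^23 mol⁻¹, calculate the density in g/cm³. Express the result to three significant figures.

2.63 g/cm³

In a simple cubic lattice, atoms touch along the cell edge, so a = 2r, giving a = 378.0 pm = 3.780 × 10^-8 cm.
With Z = 1, ρ = Z·M/(N_A·a³) = 1 × 85.45 / (6.022 × 10²³ × 5.401 × 10^-23) = 2.627 g/cm³.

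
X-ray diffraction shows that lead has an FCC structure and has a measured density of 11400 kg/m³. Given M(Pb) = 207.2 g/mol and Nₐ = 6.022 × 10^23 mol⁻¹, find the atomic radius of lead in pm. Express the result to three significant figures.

For an FCC cell (Z = 4), a³ = Z·M/(N_A·ρ) = 4 × 207.2 / (6.022 × 10²³ × 11.40) = 1.207 × 10^-22 cm³, so a = 4.942 × 10^-8 cm = 494.2 pm.
Atoms touch along the face diagonal, so √2·a = 4r, so r = 0.3536 × a = 175 pm.

175 pm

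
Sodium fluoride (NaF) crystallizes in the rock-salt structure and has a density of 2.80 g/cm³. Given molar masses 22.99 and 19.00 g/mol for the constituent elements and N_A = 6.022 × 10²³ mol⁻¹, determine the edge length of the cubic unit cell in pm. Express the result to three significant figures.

464 pm

M(NaF) = 41.99 g/mol; Z = 4 formula units per cell.
a³ = Z·M/(N_A·ρ) = 4 × 41.99 / (6.022 × 10²³ × 2.80) = 9.961 × 10^-23 cm³, so a = 4.636 × 10^-8 cm = 464 pm.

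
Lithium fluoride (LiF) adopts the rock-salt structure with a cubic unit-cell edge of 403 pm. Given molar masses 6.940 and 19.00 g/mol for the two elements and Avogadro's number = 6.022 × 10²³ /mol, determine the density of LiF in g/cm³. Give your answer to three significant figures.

2.63 g/cm³

The rock-salt structure contains Z = 4 formula units per cell; M(LiF) = 6.940 + 19.00 = 25.94 g/mol.
a³ = (4.030 × 10^-8 cm)³ = 6.545 × 10^-23 cm³.
ρ = 4 × 25.94 / (6.022 × 10²³ × 6.545 × 10^-23) = 2.633 g/cm³.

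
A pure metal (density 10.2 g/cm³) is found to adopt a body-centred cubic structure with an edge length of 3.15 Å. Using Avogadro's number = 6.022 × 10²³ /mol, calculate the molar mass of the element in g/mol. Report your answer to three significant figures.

A BCC cell has Z = 2 atoms; a = 3.150 × 10^-8 cm.
M = ρ·N_A·a³/Z = 10.2 × 6.022 × 10²³ × 3.126 × 10^-23 / 2 = 96.0 g/mol.

96.0 g/mol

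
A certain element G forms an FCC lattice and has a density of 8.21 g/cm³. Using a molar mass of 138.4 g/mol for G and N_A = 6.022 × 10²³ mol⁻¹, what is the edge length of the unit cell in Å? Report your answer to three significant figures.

With Z = 4 atoms per FCC cell, a³ = Z·M/(N_A·ρ) = 4 × 138.4 / (6.022 × 10²³ × 8.210 g/cm³) = 1.120 × 10^-22 cm³.
a = (1.120 × 10^-22)^(1/3) = 4.820 × 10^-8 cm = 4.82 Å.

4.82 Å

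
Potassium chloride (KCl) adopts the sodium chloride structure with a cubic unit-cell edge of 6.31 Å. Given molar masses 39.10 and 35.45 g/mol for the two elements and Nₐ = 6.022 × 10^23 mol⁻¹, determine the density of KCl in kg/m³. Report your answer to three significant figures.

1970 kg/m³

The sodium chloride structure contains Z = 4 formula units per cell; M(KCl) = 39.10 + 35.45 = 74.55 g/mol.
a³ = (6.310 × 10^-8 cm)³ = 2.512 × 10^-22 cm³.
ρ = 4 × 74.55 / (6.022 × 10²³ × 2.512 × 10^-22) = 1.971 g/cm³ = 1970 kg/m³.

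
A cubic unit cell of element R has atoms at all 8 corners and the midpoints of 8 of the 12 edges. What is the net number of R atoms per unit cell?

3

Corner atoms are shared by 8 cells (1/8 each), edge atoms by 4 (1/4 each).
Net atoms = 8 × 1/8 + 8 × 1/4 = 1 + 2 = 3.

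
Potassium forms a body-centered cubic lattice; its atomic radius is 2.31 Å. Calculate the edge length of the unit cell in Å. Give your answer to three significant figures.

In a BCC lattice, atoms touch along the body diagonal, so √3·a = 4r.
a = 4r/√3 = 4 × 2.31 / 1.7321 = 5.33 Å.

5.33 Å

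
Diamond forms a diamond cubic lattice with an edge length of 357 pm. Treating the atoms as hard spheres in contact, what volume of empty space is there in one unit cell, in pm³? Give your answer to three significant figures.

3.00 × 10^7 pm³

In a diamond cubic lattice nearest neighbors lie along the body diagonal with √3·a = 8r, so r = 0.2165a = 77.29 pm.
V_cell = a³ = 4.550 × 10^7 pm³; V_atoms = 8 × (4/3)πr³ = 1.547 × 10^7 pm³.
Empty space = 4.550 × 10^7 − 1.547 × 10^7 = 3.00 × 10^7 pm³.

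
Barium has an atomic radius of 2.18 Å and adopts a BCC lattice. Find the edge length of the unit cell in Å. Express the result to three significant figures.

In a BCC lattice, atoms touch along the body diagonal, so √3·a = 4r.
a = 4r/√3 = 4 × 2.18 / 1.7321 = 5.03 Å.

5.03 Å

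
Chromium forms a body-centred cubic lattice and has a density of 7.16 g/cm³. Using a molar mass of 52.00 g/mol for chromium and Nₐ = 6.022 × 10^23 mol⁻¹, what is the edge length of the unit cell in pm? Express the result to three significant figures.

With Z = 2 atoms per BCC cell, a³ = Z·M/(N_A·ρ) = 2 × 52.00 / (6.022 × 10²³ × 7.160 g/cm³) = 2.412 × 10^-23 cm³.
a = (2.412 × 10^-23)^(1/3) = 2.889 × 10^-8 cm = 289 pm.

289 pm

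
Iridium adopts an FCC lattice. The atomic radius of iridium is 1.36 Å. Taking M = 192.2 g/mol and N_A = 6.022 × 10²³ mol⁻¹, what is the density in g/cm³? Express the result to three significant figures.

In an FCC lattice, atoms touch along the face diagonal, so √2·a = 4r, giving a = 3.847 Å = 3.847 × 10^-8 cm.
With Z = 4, ρ = Z·M/(N_A·a³) = 4 × 192.2 / (6.022 × 10²³ × 5.692 × 10^-23) = 22.43 g/cm³.

22.4 g/cm³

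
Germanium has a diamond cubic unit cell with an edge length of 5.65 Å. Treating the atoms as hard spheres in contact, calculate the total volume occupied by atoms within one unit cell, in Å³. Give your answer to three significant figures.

In a diamond cubic lattice nearest neighbors lie along the body diagonal with √3·a = 8r, so r = 0.2165a = 1.223 Å.
V_atoms = Z × (4/3)πr³ = 8 × (4/3)π × (1.223)³ = 61.3 Å³.

61.3 Å³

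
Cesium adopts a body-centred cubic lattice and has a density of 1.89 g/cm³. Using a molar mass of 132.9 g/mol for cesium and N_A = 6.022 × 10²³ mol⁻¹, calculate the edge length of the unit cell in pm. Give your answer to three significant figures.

616 pm

With Z = 2 atoms per BCC cell, a³ = Z·M/(N_A·ρ) = 2 × 132.9 / (6.022 × 10²³ × 1.890 g/cm³) = 2.335 × 10^-22 cm³.
a = (2.335 × 10^-22)^(1/3) = 6.158 × 10^-8 cm = 616 pm.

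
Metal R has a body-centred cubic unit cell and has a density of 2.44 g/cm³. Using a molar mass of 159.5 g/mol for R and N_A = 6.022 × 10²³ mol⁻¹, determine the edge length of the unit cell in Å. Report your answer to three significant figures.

With Z = 2 atoms per BCC cell, a³ = Z·M/(N_A·ρ) = 2 × 159.5 / (6.022 × 10²³ × 2.440 g/cm³) = 2.171 × 10^-22 cm³.
a = (2.171 × 10^-22)^(1/3) = 6.010 × 10^-8 cm = 6.01 Å.

6.01 Å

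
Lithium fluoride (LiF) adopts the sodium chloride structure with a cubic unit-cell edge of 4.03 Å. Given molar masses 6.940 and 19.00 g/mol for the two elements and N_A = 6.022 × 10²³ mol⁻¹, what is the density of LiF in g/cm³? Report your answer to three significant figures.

2.63 g/cm³

The sodium chloride structure contains Z = 4 formula units per cell; M(LiF) = 6.940 + 19.00 = 25.94 g/mol.
a³ = (4.030 × 10^-8 cm)³ = 6.545 × 10^-23 cm³.
ρ = 4 × 25.94 / (6.022 × 10²³ × 6.545 × 10^-23) = 2.633 g/cm³.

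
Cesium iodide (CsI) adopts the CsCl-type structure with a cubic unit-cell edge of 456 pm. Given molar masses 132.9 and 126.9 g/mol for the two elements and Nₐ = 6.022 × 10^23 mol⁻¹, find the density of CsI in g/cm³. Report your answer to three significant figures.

4.55 g/cm³

The CsCl-type structure contains Z = 1 formula unit per cell; M(CsI) = 132.9 + 126.9 = 259.8 g/mol.
a³ = (4.560 × 10^-8 cm)³ = 9.482 × 10^-23 cm³.
ρ = 1 × 259.8 / (6.022 × 10²³ × 9.482 × 10^-23) = 4.550 g/cm³.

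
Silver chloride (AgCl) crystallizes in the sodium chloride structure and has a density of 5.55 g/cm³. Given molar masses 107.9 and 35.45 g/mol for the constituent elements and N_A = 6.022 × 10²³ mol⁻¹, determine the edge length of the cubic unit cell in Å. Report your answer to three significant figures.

5.56 Å

M(AgCl) = 143.35 g/mol; Z = 4 formula units per cell.
a³ = Z·M/(N_A·ρ) = 4 × 143.35 / (6.022 × 10²³ × 5.55) = 1.716 × 10^-22 cm³, so a = 5.557 × 10^-8 cm = 5.56 Å.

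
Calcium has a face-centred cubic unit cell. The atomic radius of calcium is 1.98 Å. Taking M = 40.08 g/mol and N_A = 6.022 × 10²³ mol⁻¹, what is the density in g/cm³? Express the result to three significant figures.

In an FCC lattice, atoms touch along the face diagonal, so √2·a = 4r, giving a = 5.600 Å = 5.600 × 10^-8 cm.
With Z = 4, ρ = Z·M/(N_A·a³) = 4 × 40.08 / (6.022 × 10²³ × 1.756 × 10^-22) = 1.516 g/cm³.

1.52 g/cm³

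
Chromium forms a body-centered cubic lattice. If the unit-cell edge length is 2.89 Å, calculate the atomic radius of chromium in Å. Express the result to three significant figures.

1.25 Å

In a BCC lattice, atoms touch along the body diagonal, so √3·a = 4r.
r = √3·a/4 = 1.7321 × 2.89 / 4 = 1.25 Å.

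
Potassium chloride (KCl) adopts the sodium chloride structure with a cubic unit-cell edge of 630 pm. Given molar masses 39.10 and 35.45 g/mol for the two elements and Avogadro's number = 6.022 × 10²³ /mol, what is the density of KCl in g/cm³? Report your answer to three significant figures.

The sodium chloride structure contains Z = 4 formula units per cell; M(KCl) = 39.10 + 35.45 = 74.55 g/mol.
a³ = (6.300 × 10^-8 cm)³ = 2.500 × 10^-22 cm³.
ρ = 4 × 74.55 / (6.022 × 10²³ × 2.500 × 10^-22) = 1.980 g/cm³.

1.98 g/cm³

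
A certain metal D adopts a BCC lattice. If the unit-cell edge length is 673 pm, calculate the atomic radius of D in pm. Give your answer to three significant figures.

291 pm

In a BCC lattice, atoms touch along the body diagonal, so √3·a = 4r.
r = √3·a/4 = 1.7321 × 673 / 4 = 291 pm.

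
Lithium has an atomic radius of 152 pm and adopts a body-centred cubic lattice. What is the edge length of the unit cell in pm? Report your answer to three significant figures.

351 pm

In a BCC lattice, atoms touch along the body diagonal, so √3·a = 4r.
a = 4r/√3 = 4 × 152 / 1.7321 = 351 pm.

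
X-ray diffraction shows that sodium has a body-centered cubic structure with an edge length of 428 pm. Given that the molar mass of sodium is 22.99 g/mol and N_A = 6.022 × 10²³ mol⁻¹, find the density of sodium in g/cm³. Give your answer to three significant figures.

0.974 g/cm³

A BCC unit cell contains Z = 2 atoms.
Cell volume: a³ = (428 pm)³ = (4.280 × 10^-8 cm)³ = 7.840 × 10^-23 cm³.
ρ = Z·M/(N_A·a³) = 2 × 22.99 / (6.022 × 10²³ × 7.840 × 10^-23) = 0.9739 g/cm³.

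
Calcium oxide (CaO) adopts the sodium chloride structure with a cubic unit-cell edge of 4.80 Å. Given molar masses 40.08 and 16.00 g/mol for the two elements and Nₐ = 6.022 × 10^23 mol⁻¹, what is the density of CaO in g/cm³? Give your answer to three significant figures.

The sodium chloride structure contains Z = 4 formula units per cell; M(CaO) = 40.08 + 16.00 = 56.08 g/mol.
a³ = (4.800 × 10^-8 cm)³ = 1.106 × 10^-22 cm³.
ρ = 4 × 56.08 / (6.022 × 10²³ × 1.106 × 10^-22) = 3.368 g/cm³.

3.37 g/cm³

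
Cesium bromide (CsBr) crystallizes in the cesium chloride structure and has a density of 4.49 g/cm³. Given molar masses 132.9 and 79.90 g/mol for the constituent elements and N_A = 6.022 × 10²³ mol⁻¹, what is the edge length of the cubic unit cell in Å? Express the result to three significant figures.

4.29 Å

M(CsBr) = 212.8 g/mol; Z = 1 formula unit per cell.
a³ = Z·M/(N_A·ρ) = 1 × 212.8 / (6.022 × 10²³ × 4.49) = 7.870 × 10^-23 cm³, so a = 4.285 × 10^-8 cm = 4.29 Å.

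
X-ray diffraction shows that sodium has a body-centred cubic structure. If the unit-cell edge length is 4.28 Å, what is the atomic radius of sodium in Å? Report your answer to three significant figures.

In a BCC lattice, atoms touch along the body diagonal, so √3·a = 4r.
r = √3·a/4 = 1.7321 × 4.28 / 4 = 1.85 Å.

1.85 Å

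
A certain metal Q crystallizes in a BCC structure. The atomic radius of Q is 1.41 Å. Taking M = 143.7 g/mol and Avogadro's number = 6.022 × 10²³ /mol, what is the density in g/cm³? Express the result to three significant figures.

In a BCC lattice, atoms touch along the body diagonal, so √3·a = 4r, giving a = 3.256 Å = 3.256 × 10^-8 cm.
With Z = 2, ρ = Z·M/(N_A·a³) = 2 × 143.7 / (6.022 × 10²³ × 3.453 × 10^-23) = 13.82 g/cm³.

13.8 g/cm³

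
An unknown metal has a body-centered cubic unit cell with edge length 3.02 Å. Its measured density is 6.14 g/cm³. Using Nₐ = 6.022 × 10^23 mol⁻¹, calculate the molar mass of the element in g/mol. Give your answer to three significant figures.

50.9 g/mol

A BCC cell has Z = 2 atoms; a = 3.020 × 10^-8 cm.
M = ρ·N_A·a³/Z = 6.14 × 6.022 × 10²³ × 2.754 × 10^-23 / 2 = 50.9 g/mol.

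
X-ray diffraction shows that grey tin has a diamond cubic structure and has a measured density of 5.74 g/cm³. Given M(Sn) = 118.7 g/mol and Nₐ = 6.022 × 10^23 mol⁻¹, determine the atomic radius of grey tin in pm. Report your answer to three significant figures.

141 pm

For a diamond cubic cell (Z = 8), a³ = Z·M/(N_A·ρ) = 8 × 118.7 / (6.022 × 10²³ × 5.740) = 2.747 × 10^-22 cm³, so a = 6.501 × 10^-8 cm = 650.1 pm.
Nearest neighbors lie along the body diagonal with √3·a = 8r, so r = 0.2165 × a = 141 pm.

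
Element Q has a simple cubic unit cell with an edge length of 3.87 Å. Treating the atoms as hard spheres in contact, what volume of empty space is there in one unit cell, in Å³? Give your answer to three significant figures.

27.6 Å³

In a simple cubic lattice atoms touch along the cell edge, so a = 2r, so r = 0.5000a = 1.935 Å.
V_cell = a³ = 57.96 Å³; V_atoms = 1 × (4/3)πr³ = 30.35 Å³.
Empty space = 57.96 − 30.35 = 27.6 Å³.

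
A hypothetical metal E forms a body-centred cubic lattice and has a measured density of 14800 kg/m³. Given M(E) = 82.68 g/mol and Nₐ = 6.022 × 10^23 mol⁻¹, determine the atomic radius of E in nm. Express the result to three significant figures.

For a BCC cell (Z = 2), a³ = Z·M/(N_A·ρ) = 2 × 82.68 / (6.022 × 10²³ × 14.80) = 1.855 × 10^-23 cm³, so a = 2.647 × 10^-8 cm = 0.2647 nm.
Atoms touch along the body diagonal, so √3·a = 4r, so r = 0.4330 × a = 0.115 nm.

0.115 nm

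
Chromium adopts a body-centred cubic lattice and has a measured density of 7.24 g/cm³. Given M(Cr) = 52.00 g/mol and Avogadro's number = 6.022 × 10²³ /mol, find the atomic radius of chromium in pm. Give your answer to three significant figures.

For a BCC cell (Z = 2), a³ = Z·M/(N_A·ρ) = 2 × 52.00 / (6.022 × 10²³ × 7.240) = 2.385 × 10^-23 cm³, so a = 2.879 × 10^-8 cm = 287.9 pm.
Atoms touch along the body diagonal, so √3·a = 4r, so r = 0.4330 × a = 125 pm.

125 pm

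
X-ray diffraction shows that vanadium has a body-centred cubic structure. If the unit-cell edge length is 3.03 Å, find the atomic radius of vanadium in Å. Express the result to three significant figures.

1.31 Å

In a BCC lattice, atoms touch along the body diagonal, so √3·a = 4r.
r = √3·a/4 = 1.7321 × 3.03 / 4 = 1.31 Å.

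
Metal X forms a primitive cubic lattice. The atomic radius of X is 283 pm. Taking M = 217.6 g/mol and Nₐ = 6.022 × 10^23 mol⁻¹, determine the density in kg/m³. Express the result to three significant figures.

In a simple cubic lattice, atoms touch along the cell edge, so a = 2r, giving a = 566.0 pm = 5.660 × 10^-8 cm.
With Z = 1, ρ = Z·M/(N_A·a³) = 1 × 217.6 / (6.022 × 10²³ × 1.813 × 10^-22) = 1.993 g/cm³ = 1990 kg/m³.

1990 kg/m³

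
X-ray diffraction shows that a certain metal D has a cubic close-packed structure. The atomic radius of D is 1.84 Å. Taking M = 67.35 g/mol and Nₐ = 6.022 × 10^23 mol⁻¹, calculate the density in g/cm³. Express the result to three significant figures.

In an FCC lattice, atoms touch along the face diagonal, so √2·a = 4r, giving a = 5.204 Å = 5.204 × 10^-8 cm.
With Z = 4, ρ = Z·M/(N_A·a³) = 4 × 67.35 / (6.022 × 10²³ × 1.410 × 10^-22) = 3.174 g/cm³.

3.17 g/cm³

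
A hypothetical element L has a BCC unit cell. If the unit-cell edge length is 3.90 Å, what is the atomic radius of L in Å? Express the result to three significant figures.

In a BCC lattice, atoms touch along the body diagonal, so √3·a = 4r.
r = √3·a/4 = 1.7321 × 3.90 / 4 = 1.69 Å.

1.69 Å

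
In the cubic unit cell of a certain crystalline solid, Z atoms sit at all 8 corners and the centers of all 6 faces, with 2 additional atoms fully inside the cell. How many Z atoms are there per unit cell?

6

Corner atoms are shared by 8 cells (1/8 each), face atoms by 2 (1/2 each), interior atoms are unshared.
Net atoms = 8 × 1/8 + 6 × 1/2 + 2 = 1 + 3 + 2 = 6.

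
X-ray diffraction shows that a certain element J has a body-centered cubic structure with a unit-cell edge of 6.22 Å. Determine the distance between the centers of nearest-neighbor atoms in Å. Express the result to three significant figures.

5.39 Å

In a BCC structure, atoms touch along the body diagonal, so √3·a = 4r; the nearest-neighbor distance equals 2r = 0.8660·a.
d = 0.8660 × 6.22 = 5.39 Å.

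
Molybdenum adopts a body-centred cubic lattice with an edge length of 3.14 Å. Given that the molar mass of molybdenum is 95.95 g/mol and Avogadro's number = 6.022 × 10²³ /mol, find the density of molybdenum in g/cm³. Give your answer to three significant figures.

A BCC unit cell contains Z = 2 atoms.
Cell volume: a³ = (3.14 Å)³ = (3.140 × 10^-8 cm)³ = 3.096 × 10^-23 cm³.
ρ = Z·M/(N_A·a³) = 2 × 95.95 / (6.022 × 10²³ × 3.096 × 10^-23) = 10.29 g/cm³.

10.3 g/cm³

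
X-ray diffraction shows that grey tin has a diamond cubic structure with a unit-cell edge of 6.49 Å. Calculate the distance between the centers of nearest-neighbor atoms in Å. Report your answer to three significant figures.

2.81 Å

In a diamond cubic structure, nearest neighbors lie along the body diagonal with √3·a = 8r; the nearest-neighbor distance equals 2r = 0.4330·a.
d = 0.4330 × 6.49 = 2.81 Å.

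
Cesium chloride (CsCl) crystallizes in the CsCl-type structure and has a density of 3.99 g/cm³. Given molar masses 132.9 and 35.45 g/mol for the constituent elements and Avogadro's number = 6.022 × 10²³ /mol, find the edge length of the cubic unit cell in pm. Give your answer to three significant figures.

412 pm

M(CsCl) = 168.35 g/mol; Z = 1 formula unit per cell.
a³ = Z·M/(N_A·ρ) = 1 × 168.35 / (6.022 × 10²³ × 3.99) = 7.006 × 10^-23 cm³, so a = 4.123 × 10^-8 cm = 412 pm.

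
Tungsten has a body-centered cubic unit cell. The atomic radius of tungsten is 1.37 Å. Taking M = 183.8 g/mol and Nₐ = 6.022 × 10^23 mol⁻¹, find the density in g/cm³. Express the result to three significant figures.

19.3 g/cm³

In a BCC lattice, atoms touch along the body diagonal, so √3·a = 4r, giving a = 3.164 Å = 3.164 × 10^-8 cm.
With Z = 2, ρ = Z·M/(N_A·a³) = 2 × 183.8 / (6.022 × 10²³ × 3.167 × 10^-23) = 19.27 g/cm³.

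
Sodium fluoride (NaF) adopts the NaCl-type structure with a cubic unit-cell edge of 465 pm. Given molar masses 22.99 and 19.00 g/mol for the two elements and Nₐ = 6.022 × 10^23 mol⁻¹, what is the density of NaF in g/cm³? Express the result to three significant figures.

The NaCl-type structure contains Z = 4 formula units per cell; M(NaF) = 22.99 + 19.00 = 41.99 g/mol.
a³ = (4.650 × 10^-8 cm)³ = 1.005 × 10^-22 cm³.
ρ = 4 × 41.99 / (6.022 × 10²³ × 1.005 × 10^-22) = 2.774 g/cm³.

2.77 g/cm³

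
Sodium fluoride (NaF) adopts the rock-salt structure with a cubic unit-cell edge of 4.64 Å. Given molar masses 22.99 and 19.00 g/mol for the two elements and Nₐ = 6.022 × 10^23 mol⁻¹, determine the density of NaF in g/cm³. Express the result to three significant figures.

The rock-salt structure contains Z = 4 formula units per cell; M(NaF) = 22.99 + 19.00 = 41.99 g/mol.
a³ = (4.640 × 10^-8 cm)³ = 9.990 × 10^-23 cm³.
ρ = 4 × 41.99 / (6.022 × 10²³ × 9.990 × 10^-23) = 2.792 g/cm³.

2.79 g/cm³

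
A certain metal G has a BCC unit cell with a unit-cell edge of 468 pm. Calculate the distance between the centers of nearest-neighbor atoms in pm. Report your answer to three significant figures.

In a BCC structure, atoms touch along the body diagonal, so √3·a = 4r; the nearest-neighbor distance equals 2r = 0.8660·a.
d = 0.8660 × 468 = 405 pm.

405 pm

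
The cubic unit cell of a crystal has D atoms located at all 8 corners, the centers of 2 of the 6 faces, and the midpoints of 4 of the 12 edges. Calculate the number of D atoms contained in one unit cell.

3

Corner atoms are shared by 8 cells (1/8 each), face atoms by 2 (1/2 each), edge atoms by 4 (1/4 each).
Net atoms = 8 × 1/8 + 2 × 1/2 + 4 × 1/4 = 1 + 1 + 1 = 3.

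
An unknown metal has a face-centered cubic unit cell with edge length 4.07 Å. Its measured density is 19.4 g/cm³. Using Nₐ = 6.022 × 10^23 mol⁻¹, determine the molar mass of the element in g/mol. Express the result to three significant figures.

An FCC cell has Z = 4 atoms; a = 4.070 × 10^-8 cm.
M = ρ·N_A·a³/Z = 19.4 × 6.022 × 10²³ × 6.742 × 10^-23 / 4 = 197 g/mol.

197 g/mol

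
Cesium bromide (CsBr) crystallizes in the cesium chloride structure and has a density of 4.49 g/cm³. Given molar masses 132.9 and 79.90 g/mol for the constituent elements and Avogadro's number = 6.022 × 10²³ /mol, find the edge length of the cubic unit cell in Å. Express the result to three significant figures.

4.29 Å

M(CsBr) = 212.8 g/mol; Z = 1 formula unit per cell.
a³ = Z·M/(N_A·ρ) = 1 × 212.8 / (6.022 × 10²³ × 4.49) = 7.870 × 10^-23 cm³, so a = 4.285 × 10^-8 cm = 4.29 Å.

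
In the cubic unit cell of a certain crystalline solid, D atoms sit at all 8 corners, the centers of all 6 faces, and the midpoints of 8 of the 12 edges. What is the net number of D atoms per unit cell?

Corner atoms are shared by 8 cells (1/8 each), face atoms by 2 (1/2 each), edge atoms by 4 (1/4 each).
Net atoms = 8 × 1/8 + 6 × 1/2 + 8 × 1/4 = 1 + 3 + 2 = 6.

6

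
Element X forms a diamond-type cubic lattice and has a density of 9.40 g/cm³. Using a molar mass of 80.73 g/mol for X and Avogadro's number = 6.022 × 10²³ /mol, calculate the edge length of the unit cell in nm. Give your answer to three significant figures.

0.485 nm

With Z = 8 atoms per diamond cubic cell, a³ = Z·M/(N_A·ρ) = 8 × 80.73 / (6.022 × 10²³ × 9.400 g/cm³) = 1.141 × 10^-22 cm³.
a = (1.141 × 10^-22)^(1/3) = 4.850 × 10^-8 cm = 0.485 nm.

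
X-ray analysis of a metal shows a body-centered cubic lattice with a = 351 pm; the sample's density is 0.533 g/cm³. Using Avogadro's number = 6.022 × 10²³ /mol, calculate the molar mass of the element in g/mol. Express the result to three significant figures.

A BCC cell has Z = 2 atoms; a = 3.510 × 10^-8 cm.
M = ρ·N_A·a³/Z = 0.533 × 6.022 × 10²³ × 4.324 × 10^-23 / 2 = 6.94 g/mol.

6.94 g/mol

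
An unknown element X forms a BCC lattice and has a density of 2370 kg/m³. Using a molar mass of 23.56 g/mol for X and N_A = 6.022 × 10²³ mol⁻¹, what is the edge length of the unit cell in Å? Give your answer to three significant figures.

3.21 Å

With Z = 2 atoms per BCC cell, a³ = Z·M/(N_A·ρ) = 2 × 23.56 / (6.022 × 10²³ × 2.370 g/cm³) = 3.302 × 10^-23 cm³.
a = (3.302 × 10^-23)^(1/3) = 3.208 × 10^-8 cm = 3.21 Å.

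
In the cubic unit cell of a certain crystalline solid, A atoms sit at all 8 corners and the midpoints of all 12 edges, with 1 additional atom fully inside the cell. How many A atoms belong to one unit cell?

5

Corner atoms are shared by 8 cells (1/8 each), edge atoms by 4 (1/4 each), interior atoms are unshared.
Net atoms = 8 × 1/8 + 12 × 1/4 + 1 = 1 + 3 + 1 = 5.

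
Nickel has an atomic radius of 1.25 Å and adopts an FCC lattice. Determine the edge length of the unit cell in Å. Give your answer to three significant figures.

In an FCC lattice, atoms touch along the face diagonal, so √2·a = 4r.
a = 4r/√2 = 4 × 1.25 / 1.4142 = 3.54 Å.

3.54 Å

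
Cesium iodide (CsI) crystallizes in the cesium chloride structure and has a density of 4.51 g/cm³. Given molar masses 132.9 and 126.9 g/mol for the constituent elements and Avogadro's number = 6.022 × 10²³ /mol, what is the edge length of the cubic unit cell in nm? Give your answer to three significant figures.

0.457 nm

M(CsI) = 259.8 g/mol; Z = 1 formula unit per cell.
a³ = Z·M/(N_A·ρ) = 1 × 259.8 / (6.022 × 10²³ × 4.51) = 9.566 × 10^-23 cm³, so a = 4.573 × 10^-8 cm = 0.457 nm.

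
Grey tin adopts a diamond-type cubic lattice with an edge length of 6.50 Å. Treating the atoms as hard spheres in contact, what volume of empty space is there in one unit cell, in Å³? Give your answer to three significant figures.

181 Å³

In a diamond cubic lattice nearest neighbors lie along the body diagonal with √3·a = 8r, so r = 0.2165a = 1.407 Å.
V_cell = a³ = 274.6 Å³; V_atoms = 8 × (4/3)πr³ = 93.40 Å³.
Empty space = 274.6 − 93.40 = 181 Å³.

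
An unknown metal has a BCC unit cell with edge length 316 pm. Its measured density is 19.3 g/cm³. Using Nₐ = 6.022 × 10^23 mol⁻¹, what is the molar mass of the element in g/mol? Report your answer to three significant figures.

183 g/mol

A BCC cell has Z = 2 atoms; a = 3.160 × 10^-8 cm.
M = ρ·N_A·a³/Z = 19.3 × 6.022 × 10²³ × 3.155 × 10^-23 / 2 = 183 g/mol.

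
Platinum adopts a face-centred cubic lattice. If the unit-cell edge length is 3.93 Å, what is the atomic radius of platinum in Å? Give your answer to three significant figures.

In an FCC lattice, atoms touch along the face diagonal, so √2·a = 4r.
r = √2·a/4 = 1.4142 × 3.93 / 4 = 1.39 Å.

1.39 Å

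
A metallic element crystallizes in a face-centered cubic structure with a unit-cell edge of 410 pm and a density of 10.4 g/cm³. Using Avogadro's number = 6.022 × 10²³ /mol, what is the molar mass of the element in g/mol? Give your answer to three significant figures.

108 g/mol

An FCC cell has Z = 4 atoms; a = 4.100 × 10^-8 cm.
M = ρ·N_A·a³/Z = 10.4 × 6.022 × 10²³ × 6.892 × 10^-23 / 4 = 108 g/mol.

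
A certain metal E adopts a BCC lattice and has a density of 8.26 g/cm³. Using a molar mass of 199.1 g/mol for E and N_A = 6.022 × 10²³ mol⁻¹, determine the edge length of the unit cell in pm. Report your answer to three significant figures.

431 pm

With Z = 2 atoms per BCC cell, a³ = Z·M/(N_A·ρ) = 2 × 199.1 / (6.022 × 10²³ × 8.260 g/cm³) = 8.005 × 10^-23 cm³.
a = (8.005 × 10^-23)^(1/3) = 4.310 × 10^-8 cm = 431 pm.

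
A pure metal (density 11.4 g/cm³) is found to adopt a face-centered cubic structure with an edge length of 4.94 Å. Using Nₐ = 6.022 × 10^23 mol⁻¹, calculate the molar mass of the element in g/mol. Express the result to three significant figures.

An FCC cell has Z = 4 atoms; a = 4.940 × 10^-8 cm.
M = ρ·N_A·a³/Z = 11.4 × 6.022 × 10²³ × 1.206 × 10^-22 / 4 = 207 g/mol.

207 g/mol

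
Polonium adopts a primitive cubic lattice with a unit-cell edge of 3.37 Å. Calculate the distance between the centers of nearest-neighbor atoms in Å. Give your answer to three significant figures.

3.37 Å

In a simple cubic structure, atoms touch along the cell edge, so a = 2r; the nearest-neighbor distance equals 2r = 1.000·a.
d = 1.000 × 3.37 = 3.37 Å.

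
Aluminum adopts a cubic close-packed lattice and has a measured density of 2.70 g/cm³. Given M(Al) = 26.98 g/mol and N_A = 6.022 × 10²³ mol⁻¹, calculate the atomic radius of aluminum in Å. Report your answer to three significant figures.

For an FCC cell (Z = 4), a³ = Z·M/(N_A·ρ) = 4 × 26.98 / (6.022 × 10²³ × 2.700) = 6.637 × 10^-23 cm³, so a = 4.049 × 10^-8 cm = 4.049 Å.
Atoms touch along the face diagonal, so √2·a = 4r, so r = 0.3536 × a = 1.43 Å.

1.43 Å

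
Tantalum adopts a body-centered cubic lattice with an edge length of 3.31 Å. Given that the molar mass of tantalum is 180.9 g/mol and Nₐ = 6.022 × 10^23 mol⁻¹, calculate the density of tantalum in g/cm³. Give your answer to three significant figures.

16.6 g/cm³

A BCC unit cell contains Z = 2 atoms.
Cell volume: a³ = (3.31 Å)³ = (3.310 × 10^-8 cm)³ = 3.626 × 10^-23 cm³.
ρ = Z·M/(N_A·a³) = 2 × 180.9 / (6.022 × 10²³ × 3.626 × 10^-23) = 16.57 g/cm³.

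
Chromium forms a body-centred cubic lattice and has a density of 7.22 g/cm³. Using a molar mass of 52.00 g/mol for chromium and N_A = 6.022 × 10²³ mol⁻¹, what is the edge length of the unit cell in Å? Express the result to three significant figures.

With Z = 2 atoms per BCC cell, a³ = Z·M/(N_A·ρ) = 2 × 52.00 / (6.022 × 10²³ × 7.220 g/cm³) = 2.392 × 10^-23 cm³.
a = (2.392 × 10^-23)^(1/3) = 2.881 × 10^-8 cm = 2.88 Å.

2.88 Å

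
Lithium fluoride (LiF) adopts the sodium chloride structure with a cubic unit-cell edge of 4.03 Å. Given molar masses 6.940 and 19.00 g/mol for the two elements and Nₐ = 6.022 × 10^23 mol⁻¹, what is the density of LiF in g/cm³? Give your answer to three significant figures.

2.63 g/cm³

The sodium chloride structure contains Z = 4 formula units per cell; M(LiF) = 6.940 + 19.00 = 25.94 g/mol.
a³ = (4.030 × 10^-8 cm)³ = 6.545 × 10^-23 cm³.
ρ = 4 × 25.94 / (6.022 × 10²³ × 6.545 × 10^-23) = 2.633 g/cm³.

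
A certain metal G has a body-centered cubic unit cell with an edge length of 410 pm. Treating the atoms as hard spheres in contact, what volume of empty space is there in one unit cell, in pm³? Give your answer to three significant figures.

2.20 × 10^7 pm³

In a BCC lattice atoms touch along the body diagonal, so √3·a = 4r, so r = 0.4330a = 177.5 pm.
V_cell = a³ = 6.892 × 10^7 pm³; V_atoms = 2 × (4/3)πr³ = 4.688 × 10^7 pm³.
Empty space = 6.892 × 10^7 − 4.688 × 10^7 = 2.20 × 10^7 pm³.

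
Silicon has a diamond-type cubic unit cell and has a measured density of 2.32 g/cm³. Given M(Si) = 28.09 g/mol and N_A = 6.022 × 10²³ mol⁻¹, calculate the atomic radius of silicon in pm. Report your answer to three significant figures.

118 pm

For a diamond cubic cell (Z = 8), a³ = Z·M/(N_A·ρ) = 8 × 28.09 / (6.022 × 10²³ × 2.320) = 1.608 × 10^-22 cm³, so a = 5.438 × 10^-8 cm = 543.8 pm.
Nearest neighbors lie along the body diagonal with √3·a = 8r, so r = 0.2165 × a = 118 pm.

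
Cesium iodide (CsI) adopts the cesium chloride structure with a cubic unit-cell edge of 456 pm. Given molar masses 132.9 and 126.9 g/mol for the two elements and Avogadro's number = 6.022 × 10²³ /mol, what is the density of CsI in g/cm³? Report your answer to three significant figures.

The cesium chloride structure contains Z = 1 formula unit per cell; M(CsI) = 132.9 + 126.9 = 259.8 g/mol.
a³ = (4.560 × 10^-8 cm)³ = 9.482 × 10^-23 cm³.
ρ = 1 × 259.8 / (6.022 × 10²³ × 9.482 × 10^-23) = 4.550 g/cm³.

4.55 g/cm³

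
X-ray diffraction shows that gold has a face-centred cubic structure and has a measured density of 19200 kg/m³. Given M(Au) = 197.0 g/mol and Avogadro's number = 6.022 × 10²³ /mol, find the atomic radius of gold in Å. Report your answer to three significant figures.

For an FCC cell (Z = 4), a³ = Z·M/(N_A·ρ) = 4 × 197.0 / (6.022 × 10²³ × 19.20) = 6.815 × 10^-23 cm³, so a = 4.085 × 10^-8 cm = 4.085 Å.
Atoms touch along the face diagonal, so √2·a = 4r, so r = 0.3536 × a = 1.44 Å.

1.44 Å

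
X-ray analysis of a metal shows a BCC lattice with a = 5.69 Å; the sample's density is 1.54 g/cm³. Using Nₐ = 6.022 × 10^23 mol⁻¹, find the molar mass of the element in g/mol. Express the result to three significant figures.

A BCC cell has Z = 2 atoms; a = 5.690 × 10^-8 cm.
M = ρ·N_A·a³/Z = 1.54 × 6.022 × 10²³ × 1.842 × 10^-22 / 2 = 85.4 g/mol.

85.4 g/mol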